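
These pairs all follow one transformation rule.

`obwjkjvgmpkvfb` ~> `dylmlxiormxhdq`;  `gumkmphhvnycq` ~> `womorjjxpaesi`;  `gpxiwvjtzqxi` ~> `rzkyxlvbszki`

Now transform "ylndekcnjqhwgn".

npfgmeplsjyipa

Looking at the pairs, the operation is to shift every letter 2 places forward in the alphabet (wrapping around), then move the first character to the end.
"ylndekcnjqhwgn" → "npfgmeplsjyipa".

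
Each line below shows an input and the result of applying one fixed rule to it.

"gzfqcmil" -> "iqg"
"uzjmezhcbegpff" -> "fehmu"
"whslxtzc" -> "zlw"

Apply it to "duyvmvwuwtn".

twvd

The transformation: keep one character in every 3, starting at position 1 (positions 1st, 4th, 7th, ...), then reverse the string.
Applying both steps to "duyvmvwuwtn": "dvwt", then "twvd".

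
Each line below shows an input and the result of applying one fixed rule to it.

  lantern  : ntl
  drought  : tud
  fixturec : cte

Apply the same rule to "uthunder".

In each case the input is transformed by: swap the first and last characters, then keep one character in every 3, starting at position 1 (positions 1st, 4th, 7th, ...).
Applying that to "uthunder" gives "rue".

rue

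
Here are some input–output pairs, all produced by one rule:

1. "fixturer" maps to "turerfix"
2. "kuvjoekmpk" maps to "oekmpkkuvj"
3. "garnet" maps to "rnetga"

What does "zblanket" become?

anketzbl

What's happening: move the last character to the front, then swap the front and back halves of the string.
Working it through for "zblanket": intermediate "tzblanke", final "anketzbl".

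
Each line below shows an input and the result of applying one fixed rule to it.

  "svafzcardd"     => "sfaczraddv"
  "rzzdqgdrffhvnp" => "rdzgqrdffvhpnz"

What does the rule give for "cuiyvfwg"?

cyifvgwu

Rule — swap each adjacent pair of characters (1↔2, 3↔4, ...), then move the first character to the end.
For "cuiyvfwg", step one produces "ucyifvgw"; step two turns that into "cyifvgwu".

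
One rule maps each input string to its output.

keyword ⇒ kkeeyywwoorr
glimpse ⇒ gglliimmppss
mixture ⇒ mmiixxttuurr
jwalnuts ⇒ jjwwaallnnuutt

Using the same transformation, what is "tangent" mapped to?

ttaannggeenn

Looking at the pairs, the operation is to delete the last character, then double every character.
So "tangent" becomes "ttaannggeenn".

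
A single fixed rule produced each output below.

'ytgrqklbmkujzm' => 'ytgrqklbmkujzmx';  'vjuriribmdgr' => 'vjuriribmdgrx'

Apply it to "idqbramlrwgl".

In each case the input is transformed by: append "x".
So "idqbramlrwgl" becomes "idqbramlrwglx".

idqbramlrwglx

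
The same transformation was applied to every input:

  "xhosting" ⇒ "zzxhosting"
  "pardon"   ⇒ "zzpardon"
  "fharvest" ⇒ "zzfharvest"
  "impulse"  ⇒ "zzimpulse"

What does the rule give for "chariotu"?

The rule is to prepend "zz".
On "chariotu" that produces "zzchariotu".

zzchariotu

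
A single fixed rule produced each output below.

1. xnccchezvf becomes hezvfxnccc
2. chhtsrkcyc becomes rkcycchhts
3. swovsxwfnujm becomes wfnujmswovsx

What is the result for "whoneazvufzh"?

zvufzhwhonea

What's happening: swap the front and back halves of the string.
Applying that to "whoneazvufzh" gives "zvufzhwhonea".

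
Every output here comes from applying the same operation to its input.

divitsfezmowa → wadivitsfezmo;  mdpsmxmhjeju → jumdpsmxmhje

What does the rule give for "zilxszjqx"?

Rule — move the last 2 characters to the front (rotate right by 2).
Doing the same to "zilxszjqx": "qxzilxszj".

qxzilxszj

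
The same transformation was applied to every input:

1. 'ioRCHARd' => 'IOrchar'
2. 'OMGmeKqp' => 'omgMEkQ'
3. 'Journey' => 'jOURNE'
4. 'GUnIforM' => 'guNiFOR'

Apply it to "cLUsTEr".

CluSte

In each case the input is transformed by: flip the case of every letter, then delete the last character.
Starting from "cLUsTEr": after the first operation, "CluSteR"; after the second, "CluSte".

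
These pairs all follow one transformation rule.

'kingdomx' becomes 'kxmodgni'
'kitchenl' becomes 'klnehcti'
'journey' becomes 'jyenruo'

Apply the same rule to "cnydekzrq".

The rule is to reverse the string, then move the last character to the front.
"cnydekzrq" → "qrzkedync" → "cqrzkedyn".

cqrzkedyn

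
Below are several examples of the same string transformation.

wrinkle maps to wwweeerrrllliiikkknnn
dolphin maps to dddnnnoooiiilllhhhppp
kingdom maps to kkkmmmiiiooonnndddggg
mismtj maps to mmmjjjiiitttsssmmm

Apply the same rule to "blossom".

bbbmmmllloooooossssss

The rule is to take characters alternately from the front and the back (1st, last, 2nd, 2nd-last, ...), then repeat every character 3 times.
"blossom" → "bmlooss" → "bbbmmmllloooooossssss".
(Check on "kingdom": → "kmiondg" → "kkkmmmiiiooonnndddggg" ✓)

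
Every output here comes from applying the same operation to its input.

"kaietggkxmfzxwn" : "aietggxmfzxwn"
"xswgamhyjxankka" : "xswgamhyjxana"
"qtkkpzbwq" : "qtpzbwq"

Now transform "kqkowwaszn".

qowwaszn

In each case the input is transformed by: remove every "k".
So "kqkowwaszn" becomes "qowwaszn".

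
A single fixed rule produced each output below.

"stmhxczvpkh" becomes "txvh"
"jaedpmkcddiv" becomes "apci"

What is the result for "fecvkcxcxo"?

ekc

The transformation: keep one character in every 3, starting at position 2 (positions 2nd, 5th, 8th, ...).
On "fecvkcxcxo" that produces "ekc".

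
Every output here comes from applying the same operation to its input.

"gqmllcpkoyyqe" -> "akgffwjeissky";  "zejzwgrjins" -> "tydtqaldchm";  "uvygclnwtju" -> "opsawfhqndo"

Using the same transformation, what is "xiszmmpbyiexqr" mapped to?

rcmtggjvscyrkl

The pattern: shift every letter 6 places backward in the alphabet (wrapping around).
On "xiszmmpbyiexqr" that produces "rcmtggjvscyrkl".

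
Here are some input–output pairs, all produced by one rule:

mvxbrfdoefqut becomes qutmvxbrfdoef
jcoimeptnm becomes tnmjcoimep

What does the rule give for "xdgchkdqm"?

Looking at the pairs, the operation is to move the last 3 characters to the front (rotate right by 3).
Doing the same to "xdgchkdqm": "dqmxdgchk".

dqmxdgchk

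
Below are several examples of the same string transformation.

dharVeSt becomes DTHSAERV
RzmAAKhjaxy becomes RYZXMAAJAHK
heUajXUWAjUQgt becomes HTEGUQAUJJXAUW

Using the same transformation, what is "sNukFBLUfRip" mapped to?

SPNIURKFFUBL

What's happening: take characters alternately from the front and the back (1st, last, 2nd, 2nd-last, ...), then convert every letter to uppercase.
On "sNukFBLUfRip": the first step gives "spNiuRkfFUBL", and the second then gives "SPNIURKFFUBL".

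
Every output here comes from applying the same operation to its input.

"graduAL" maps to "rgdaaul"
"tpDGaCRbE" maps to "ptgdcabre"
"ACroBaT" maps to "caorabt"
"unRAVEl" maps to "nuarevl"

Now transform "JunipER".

ujinepr

The transformation: swap each adjacent pair of characters (1↔2, 3↔4, ...), then convert every letter to lowercase.
Starting from "JunipER": after the first operation, "uJinEpR"; after the second, "ujinepr".
(Check on "unRAVEl": → "nuAREVl" → "nuarevl" ✓)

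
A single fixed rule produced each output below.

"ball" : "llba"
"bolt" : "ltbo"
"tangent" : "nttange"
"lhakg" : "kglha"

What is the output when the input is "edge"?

geed

In each case the input is transformed by: move the last 2 characters to the front (rotate right by 2).
For "edge" the result is "geed".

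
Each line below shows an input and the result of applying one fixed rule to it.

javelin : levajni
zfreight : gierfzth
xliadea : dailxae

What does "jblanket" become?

knalbjte

The pattern: move the last 2 characters to the front (rotate right by 2), then reverse the string.
Starting from "jblanket": after the first operation, "etjblank"; after the second, "knalbjte".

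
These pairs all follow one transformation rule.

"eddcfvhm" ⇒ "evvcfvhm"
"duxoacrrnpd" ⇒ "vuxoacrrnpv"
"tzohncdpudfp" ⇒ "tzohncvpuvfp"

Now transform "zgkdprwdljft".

The pattern: replace every "d" with "v".
"zgkdprwdljft" → "zgkvprwvljft".

zgkvprwvljft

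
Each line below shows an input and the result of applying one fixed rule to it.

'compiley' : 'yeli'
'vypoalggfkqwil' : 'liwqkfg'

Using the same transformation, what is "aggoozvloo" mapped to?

The transformation: take characters alternately from the front and the back (1st, last, 2nd, 2nd-last, ...), then keep every other character starting from the second (positions 2nd, 4th, 6th, ...).
For "aggoozvloo", step one produces "aogoglovoz"; step two turns that into "oolvz".

oolvz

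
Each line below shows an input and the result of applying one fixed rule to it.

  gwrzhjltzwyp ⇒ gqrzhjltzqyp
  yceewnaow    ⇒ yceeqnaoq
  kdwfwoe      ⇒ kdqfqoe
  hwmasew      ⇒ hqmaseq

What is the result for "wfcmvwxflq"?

qfcmvqxflq

The pattern: replace every "w" with "q".
On "wfcmvwxflq" that produces "qfcmvqxflq".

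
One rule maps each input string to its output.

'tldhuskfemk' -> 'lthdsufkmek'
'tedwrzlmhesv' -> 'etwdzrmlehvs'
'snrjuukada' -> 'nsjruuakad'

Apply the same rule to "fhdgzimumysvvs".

The rule is to swap each adjacent pair of characters (1↔2, 3↔4, ...).
For "fhdgzimumysvvs" the result is "hfgdizumymvssv".

hfgdizumymvssv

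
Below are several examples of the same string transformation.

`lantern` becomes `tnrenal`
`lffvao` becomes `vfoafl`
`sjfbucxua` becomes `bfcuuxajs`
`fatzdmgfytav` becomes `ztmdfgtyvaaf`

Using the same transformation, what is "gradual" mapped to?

daaulrg

In each case the input is transformed by: swap each adjacent pair of characters (1↔2, 3↔4, ...), then move the first 2 characters to the end (rotate left by 2).
Working it through for "gradual": intermediate "rgdaaul", final "daaulrg".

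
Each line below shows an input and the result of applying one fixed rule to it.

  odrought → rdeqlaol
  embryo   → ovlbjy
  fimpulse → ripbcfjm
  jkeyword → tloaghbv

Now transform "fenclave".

ixsbcbkz

Looking at the pairs, the operation is to swap the front and back halves of the string, then shift every letter 3 places backward in the alphabet (wrapping around).
"fenclave" → "lavefenc" → "ixsbcbkz".
(Check on "jkeyword": → "wordjkey" → "tloaghbv" ✓)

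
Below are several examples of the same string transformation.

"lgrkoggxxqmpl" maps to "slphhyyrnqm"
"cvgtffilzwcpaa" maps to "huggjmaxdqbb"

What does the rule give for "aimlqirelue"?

What's happening: shift every letter 1 place forward in the alphabet (wrapping around), then delete the first 2 characters.
On "aimlqirelue" that produces "nmrjsfmvf".

nmrjsfmvf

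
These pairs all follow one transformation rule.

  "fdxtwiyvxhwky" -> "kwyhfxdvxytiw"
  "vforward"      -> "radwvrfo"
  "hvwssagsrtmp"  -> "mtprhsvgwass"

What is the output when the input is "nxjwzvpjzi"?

zjipnvxzjw

Looking at the pairs, the operation is to move the last 2 characters to the front (rotate right by 2), then take characters alternately from the front and the back (1st, last, 2nd, 2nd-last, ...).
Starting from "nxjwzvpjzi": after the first operation, "zinxjwzvpj"; after the second, "zjipnvxzjw".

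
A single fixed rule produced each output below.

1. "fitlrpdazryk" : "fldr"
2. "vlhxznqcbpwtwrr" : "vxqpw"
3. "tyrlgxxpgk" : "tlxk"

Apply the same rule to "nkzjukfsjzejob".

njfzo

The rule is to keep one character in every 3, starting at position 1 (positions 1st, 4th, 7th, ...).
On "nkzjukfsjzejob" that produces "njfzo".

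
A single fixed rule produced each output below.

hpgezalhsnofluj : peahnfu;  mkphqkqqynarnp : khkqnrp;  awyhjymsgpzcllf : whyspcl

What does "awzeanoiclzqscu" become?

The pattern: keep every other character starting from the second (positions 2nd, 4th, 6th, ...).
Doing the same to "awzeanoiclzqscu": "wenilqc".

wenilqc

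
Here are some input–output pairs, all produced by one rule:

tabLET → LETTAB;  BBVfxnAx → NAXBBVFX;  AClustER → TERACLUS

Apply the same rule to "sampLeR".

LERSAMP

The transformation: move the last 3 characters to the front (rotate right by 3), then convert every letter to uppercase.
For "sampLeR", step one produces "LeRsamp"; step two turns that into "LERSAMP".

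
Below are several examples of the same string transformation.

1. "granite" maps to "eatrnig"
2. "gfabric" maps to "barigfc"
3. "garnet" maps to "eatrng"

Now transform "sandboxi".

baxsonid

The rule is to sort the characters into reverse alphabetical order, then move the last 2 characters to the front (rotate right by 2).
On "sandboxi": the first step gives "xsonidba", and the second then gives "baxsonid".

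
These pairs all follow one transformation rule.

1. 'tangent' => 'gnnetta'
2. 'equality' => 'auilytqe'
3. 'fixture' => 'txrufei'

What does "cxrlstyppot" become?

The transformation: move the first 2 characters to the end (rotate left by 2), then swap each adjacent pair of characters (1↔2, 3↔4, ...).
"cxrlstyppot" → "rlstyppotcx" → "lrtspyopctx".

lrtspyopctx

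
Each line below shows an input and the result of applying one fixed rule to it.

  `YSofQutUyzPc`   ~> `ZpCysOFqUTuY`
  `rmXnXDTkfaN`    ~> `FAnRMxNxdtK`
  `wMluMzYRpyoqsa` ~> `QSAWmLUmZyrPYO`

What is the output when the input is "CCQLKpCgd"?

cGDccqlkP

In each case the input is transformed by: flip the case of every letter, then move the last 3 characters to the front (rotate right by 3).
"CCQLKpCgd" → "cGDccqlkP".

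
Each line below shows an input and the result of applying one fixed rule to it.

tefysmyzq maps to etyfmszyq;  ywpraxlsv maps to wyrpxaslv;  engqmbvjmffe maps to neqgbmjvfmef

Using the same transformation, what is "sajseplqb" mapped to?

What's happening: swap each adjacent pair of characters (1↔2, 3↔4, ...).
On "sajseplqb" that produces "assjpeqlb".

assjpeqlb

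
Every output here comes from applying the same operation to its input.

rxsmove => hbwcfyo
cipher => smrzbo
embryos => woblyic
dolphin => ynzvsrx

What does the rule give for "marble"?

The rule is to swap each adjacent pair of characters (1↔2, 3↔4, ...), then shift every letter 10 places forward in the alphabet (wrapping around).
Working it through for "marble": intermediate "ambrel", final "kwlbov".
(Check on "cipher": → "ichpre" → "smrzbo" ✓)

kwlbov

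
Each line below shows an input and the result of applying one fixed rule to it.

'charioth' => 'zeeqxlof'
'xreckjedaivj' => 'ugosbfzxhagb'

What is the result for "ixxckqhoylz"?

fwuiuvzlhen

The pattern: shift every letter 3 places backward in the alphabet (wrapping around), then take characters alternately from the front and the back (1st, last, 2nd, 2nd-last, ...).
"ixxckqhoylz" → "fwuiuvzlhen".
(Check on "charioth": → "zexoflqe" → "zeeqxlof" ✓)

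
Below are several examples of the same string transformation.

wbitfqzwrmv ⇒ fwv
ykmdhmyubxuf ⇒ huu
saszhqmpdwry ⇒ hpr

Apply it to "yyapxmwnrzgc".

The transformation: delete the first 2 characters, then keep one character in every 3, starting at position 3 (positions 3rd, 6th, 9th, ...).
Applying both steps to "yyapxmwnrzgc": "apxmwnrzgc", then "xng".

xng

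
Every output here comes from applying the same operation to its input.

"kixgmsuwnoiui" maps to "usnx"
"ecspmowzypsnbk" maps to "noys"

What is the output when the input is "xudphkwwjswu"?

ukjd

What's happening: keep one character in every 3, starting at position 3 (positions 3rd, 6th, 9th, ...), then swap the first and last characters.
For "xudphkwwjswu", step one produces "dkju"; step two turns that into "ukjd".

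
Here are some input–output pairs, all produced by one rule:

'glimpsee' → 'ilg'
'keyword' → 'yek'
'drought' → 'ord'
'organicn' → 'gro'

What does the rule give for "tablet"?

bat

The transformation: reverse the string, then keep only the last 3 characters.
Working it through for "tablet": intermediate "telbat", final "bat".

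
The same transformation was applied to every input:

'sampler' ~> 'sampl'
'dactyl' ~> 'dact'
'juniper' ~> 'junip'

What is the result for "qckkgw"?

The rule is to delete the last 2 characters.
"qckkgw" → "qckk".

qckk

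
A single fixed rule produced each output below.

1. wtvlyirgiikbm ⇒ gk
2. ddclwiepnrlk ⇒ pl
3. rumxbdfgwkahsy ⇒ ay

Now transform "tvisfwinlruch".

nu

The transformation: keep one character in every 3, starting at position 2 (positions 2nd, 5th, 8th, ...), then keep only the last 2 characters.
On "tvisfwinlruch": the first step gives "vfnu", and the second then gives "nu".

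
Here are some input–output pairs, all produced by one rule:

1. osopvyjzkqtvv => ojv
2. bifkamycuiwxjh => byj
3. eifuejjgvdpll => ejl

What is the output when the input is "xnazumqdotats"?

The transformation: keep every other character starting from the first (positions 1st, 3rd, 5th, ...), then keep one character in every 3, starting at position 1 (positions 1st, 4th, 7th, ...).
Applying that to "xnazumqdotats" gives "xqs".

xqs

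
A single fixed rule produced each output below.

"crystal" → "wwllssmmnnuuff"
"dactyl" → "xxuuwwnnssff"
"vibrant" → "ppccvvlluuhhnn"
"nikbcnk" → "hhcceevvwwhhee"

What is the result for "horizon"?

bbiillccttiihh

The pattern: shift every letter 6 places backward in the alphabet (wrapping around), then double every character.
"horizon" → "bilctih" → "bbiillccttiihh".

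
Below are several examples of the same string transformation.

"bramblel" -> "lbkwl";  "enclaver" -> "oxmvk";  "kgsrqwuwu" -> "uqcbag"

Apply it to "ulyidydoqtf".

Each output is the input with this applied: delete the last 3 characters, then shift every letter 10 places forward in the alphabet (wrapping around).
Working it through for "ulyidydoqtf": intermediate "ulyidydo", final "evisniny".

evisniny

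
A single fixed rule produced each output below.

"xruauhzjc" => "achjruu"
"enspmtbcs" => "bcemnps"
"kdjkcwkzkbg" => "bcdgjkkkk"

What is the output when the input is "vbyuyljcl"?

Looking at the pairs, the operation is to sort the characters into alphabetical order, then delete the last 2 characters.
So "vbyuyljcl" becomes "bcjlluv".

bcjlluv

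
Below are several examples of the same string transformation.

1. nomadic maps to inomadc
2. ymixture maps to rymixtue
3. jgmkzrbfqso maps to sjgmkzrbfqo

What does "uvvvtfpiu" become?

iuvvvtfpu

The pattern: move the last character to the front, then swap the first and last characters.
Applying both steps to "uvvvtfpiu": "uuvvvtfpi", then "iuvvvtfpu".
(Check on "ymixture": → "eymixtur" → "rymixtue" ✓)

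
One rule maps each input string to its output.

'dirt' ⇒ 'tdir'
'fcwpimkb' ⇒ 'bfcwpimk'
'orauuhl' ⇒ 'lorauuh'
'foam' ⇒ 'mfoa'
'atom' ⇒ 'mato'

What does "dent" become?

tden

The rule is to move the last character to the front.
"dent" → "tden".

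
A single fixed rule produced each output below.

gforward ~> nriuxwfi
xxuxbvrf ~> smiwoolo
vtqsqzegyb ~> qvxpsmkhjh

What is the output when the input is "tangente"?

vekvkrex

The pattern: shift every letter 9 places backward in the alphabet (wrapping around), then swap the front and back halves of the string.
"tangente" → "vekvkrex".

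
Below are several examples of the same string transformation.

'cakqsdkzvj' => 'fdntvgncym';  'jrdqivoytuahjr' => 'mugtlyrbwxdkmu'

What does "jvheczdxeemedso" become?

What's happening: shift every letter 3 places forward in the alphabet (wrapping around).
So "jvheczdxeemedso" becomes "mykhfcgahhphgvr".

mykhfcgahhphgvr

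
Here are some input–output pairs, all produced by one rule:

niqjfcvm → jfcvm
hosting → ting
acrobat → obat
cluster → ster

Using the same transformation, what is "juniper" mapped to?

The pattern: delete the first 3 characters.
On "juniper" that produces "iper".

iper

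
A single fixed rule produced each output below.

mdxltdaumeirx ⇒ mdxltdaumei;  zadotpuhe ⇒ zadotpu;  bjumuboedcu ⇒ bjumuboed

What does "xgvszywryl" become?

The transformation: delete the last 2 characters.
Applying that to "xgvszywryl" gives "xgvszywr".

xgvszywr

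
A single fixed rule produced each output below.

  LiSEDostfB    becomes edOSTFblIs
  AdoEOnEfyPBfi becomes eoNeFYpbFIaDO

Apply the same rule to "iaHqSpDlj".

QsPdLJIAh

Each output is the input with this applied: move the first 3 characters to the end (rotate left by 3), then flip the case of every letter.
On "iaHqSpDlj" that produces "QsPdLJIAh".
(Check on "AdoEOnEfyPBfi": → "EOnEfyPBfiAdo" → "eoNeFYpbFIaDO" ✓)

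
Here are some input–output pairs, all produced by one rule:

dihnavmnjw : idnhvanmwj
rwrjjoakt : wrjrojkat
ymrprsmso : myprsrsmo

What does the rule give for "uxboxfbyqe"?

The rule is to swap each adjacent pair of characters (1↔2, 3↔4, ...).
So "uxboxfbyqe" becomes "xuobfxybeq".

xuobfxybeq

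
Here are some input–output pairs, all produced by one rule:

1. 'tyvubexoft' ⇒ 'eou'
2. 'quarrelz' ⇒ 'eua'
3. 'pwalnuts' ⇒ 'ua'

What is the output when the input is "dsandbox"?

oa

In each case the input is transformed by: swap the front and back halves of the string, then keep only the vowels.
Starting from "dsandbox": after the first operation, "dboxdsan"; after the second, "oa".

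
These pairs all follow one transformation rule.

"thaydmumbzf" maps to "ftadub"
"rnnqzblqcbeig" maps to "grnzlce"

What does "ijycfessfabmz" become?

Each output is the input with this applied: keep every other character starting from the first (positions 1st, 3rd, 5th, ...), then move the last character to the front.
On "ijycfessfabmz": the first step gives "iyfsfbz", and the second then gives "ziyfsfb".

ziyfsfb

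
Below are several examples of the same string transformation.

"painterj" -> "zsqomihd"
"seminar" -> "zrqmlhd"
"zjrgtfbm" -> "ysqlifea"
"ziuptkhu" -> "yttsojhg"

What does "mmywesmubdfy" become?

xxvtrllledca

In each case the input is transformed by: shift every letter 1 place backward in the alphabet (wrapping around), then sort the characters into reverse alphabetical order.
Applying that to "mmywesmubdfy" gives "xxvtrllledca".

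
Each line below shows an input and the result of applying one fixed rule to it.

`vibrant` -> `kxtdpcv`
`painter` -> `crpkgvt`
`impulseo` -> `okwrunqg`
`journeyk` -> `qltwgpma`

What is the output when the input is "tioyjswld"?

kvaqulnyf

What's happening: shift every letter 2 places forward in the alphabet (wrapping around), then swap each adjacent pair of characters (1↔2, 3↔4, ...).
On "tioyjswld": the first step gives "vkqaluynf", and the second then gives "kvaqulnyf".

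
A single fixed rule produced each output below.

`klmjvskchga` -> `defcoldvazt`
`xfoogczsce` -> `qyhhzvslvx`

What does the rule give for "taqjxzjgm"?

Rule — shift every letter 7 places backward in the alphabet (wrapping around).
On "taqjxzjgm" that produces "mtjcqsczf".

mtjcqsczf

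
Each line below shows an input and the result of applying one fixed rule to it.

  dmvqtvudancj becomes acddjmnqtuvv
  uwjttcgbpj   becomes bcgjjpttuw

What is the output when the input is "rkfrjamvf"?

Rule — sort the characters into alphabetical order.
On "rkfrjamvf" that produces "affjkmrrv".

affjkmrrv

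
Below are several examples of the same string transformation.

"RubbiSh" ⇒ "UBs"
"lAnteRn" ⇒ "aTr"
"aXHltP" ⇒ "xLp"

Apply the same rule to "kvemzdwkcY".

VMDKy

Each output is the input with this applied: flip the case of every letter, then keep every other character starting from the second (positions 2nd, 4th, 6th, ...).
"kvemzdwkcY" → "KVEMZDWKCy" → "VMDKy".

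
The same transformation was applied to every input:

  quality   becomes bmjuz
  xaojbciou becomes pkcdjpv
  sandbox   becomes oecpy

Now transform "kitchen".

The pattern: delete the first 2 characters, then shift every letter 1 place forward in the alphabet (wrapping around).
On "kitchen": the first step gives "tchen", and the second then gives "udifo".

udifo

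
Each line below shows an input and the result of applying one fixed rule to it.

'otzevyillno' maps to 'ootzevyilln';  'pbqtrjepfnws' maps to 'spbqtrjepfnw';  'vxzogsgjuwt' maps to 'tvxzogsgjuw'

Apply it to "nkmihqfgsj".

jnkmihqfgs

The transformation: move the last character to the front.
"nkmihqfgsj" → "jnkmihqfgs".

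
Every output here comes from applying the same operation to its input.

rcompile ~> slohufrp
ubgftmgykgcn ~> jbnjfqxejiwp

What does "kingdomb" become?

grpenlqj

Rule — shift every letter 3 places forward in the alphabet (wrapping around), then swap the front and back halves of the string.
For "kingdomb", step one produces "nlqjgrpe"; step two turns that into "grpenlqj".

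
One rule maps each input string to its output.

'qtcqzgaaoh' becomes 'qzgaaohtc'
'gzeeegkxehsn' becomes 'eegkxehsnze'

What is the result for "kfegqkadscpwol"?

gqkadscpwolfe

Each output is the input with this applied: delete the first character, then move the first 2 characters to the end (rotate left by 2).
"kfegqkadscpwol" → "fegqkadscpwol" → "gqkadscpwolfe".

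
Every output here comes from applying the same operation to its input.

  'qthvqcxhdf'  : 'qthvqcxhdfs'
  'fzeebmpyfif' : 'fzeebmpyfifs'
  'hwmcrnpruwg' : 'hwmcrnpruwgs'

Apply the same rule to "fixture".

fixtures

The rule is to append "s".
Doing the same to "fixture": "fixtures".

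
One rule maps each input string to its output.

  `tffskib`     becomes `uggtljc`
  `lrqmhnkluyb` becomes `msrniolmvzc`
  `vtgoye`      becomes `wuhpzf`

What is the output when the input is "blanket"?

Each output is the input with this applied: shift every letter 1 place forward in the alphabet (wrapping around).
"blanket" → "cmbolfu".

cmbolfu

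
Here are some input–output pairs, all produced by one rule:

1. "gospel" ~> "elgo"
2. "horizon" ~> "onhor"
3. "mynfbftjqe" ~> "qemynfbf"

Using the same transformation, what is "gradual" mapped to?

The rule is to move the last 2 characters to the front (rotate right by 2), then delete the last 2 characters.
For "gradual", step one produces "algradu"; step two turns that into "algra".

algra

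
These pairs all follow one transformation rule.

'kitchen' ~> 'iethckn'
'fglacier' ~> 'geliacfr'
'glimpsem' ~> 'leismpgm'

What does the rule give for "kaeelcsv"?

asecelkv

The pattern: take characters alternately from the front and the back (1st, last, 2nd, 2nd-last, ...), then move the first 2 characters to the end (rotate left by 2).
Starting from "kaeelcsv": after the first operation, "kvasecel"; after the second, "asecelkv".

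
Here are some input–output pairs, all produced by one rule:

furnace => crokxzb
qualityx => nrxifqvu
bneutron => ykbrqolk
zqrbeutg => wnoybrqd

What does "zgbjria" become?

Rule — shift every letter 3 places backward in the alphabet (wrapping around).
So "zgbjria" becomes "wdygofx".

wdygofx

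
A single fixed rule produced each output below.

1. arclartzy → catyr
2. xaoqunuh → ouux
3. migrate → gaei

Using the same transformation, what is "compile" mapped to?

The transformation: move the first 2 characters to the end (rotate left by 2), then keep every other character starting from the first (positions 1st, 3rd, 5th, ...).
Applying both steps to "compile": "mpileco", then "mieo".

mieo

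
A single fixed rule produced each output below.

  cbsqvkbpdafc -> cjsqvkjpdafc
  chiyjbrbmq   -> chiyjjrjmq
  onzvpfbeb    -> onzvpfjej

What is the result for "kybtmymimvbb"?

kyjtmymimvjj

Rule — replace every "b" with "j".
So "kybtmymimvbb" becomes "kyjtmymimvjj".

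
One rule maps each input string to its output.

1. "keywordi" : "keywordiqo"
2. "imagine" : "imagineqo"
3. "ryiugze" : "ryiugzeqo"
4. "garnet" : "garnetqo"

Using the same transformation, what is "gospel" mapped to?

What's happening: append "qo".
For "gospel" the result is "gospelqo".

gospelqo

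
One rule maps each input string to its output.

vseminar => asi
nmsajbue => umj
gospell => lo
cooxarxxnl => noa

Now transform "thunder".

Each output is the input with this applied: move the last 3 characters to the front (rotate right by 3), then keep one character in every 3, starting at position 2 (positions 2nd, 5th, 8th, ...).
For "thunder", step one produces "derthun"; step two turns that into "eh".

eh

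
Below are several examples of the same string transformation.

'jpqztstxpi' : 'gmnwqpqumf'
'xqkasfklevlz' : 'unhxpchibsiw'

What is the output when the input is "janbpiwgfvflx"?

gxkymftdcsciu

In each case the input is transformed by: shift every letter 3 places backward in the alphabet (wrapping around).
"janbpiwgfvflx" → "gxkymftdcsciu".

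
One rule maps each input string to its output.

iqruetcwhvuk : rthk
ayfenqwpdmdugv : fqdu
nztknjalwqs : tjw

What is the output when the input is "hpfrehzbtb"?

The transformation: keep one character in every 3, starting at position 3 (positions 3rd, 6th, 9th, ...).
"hpfrehzbtb" → "fht".

fht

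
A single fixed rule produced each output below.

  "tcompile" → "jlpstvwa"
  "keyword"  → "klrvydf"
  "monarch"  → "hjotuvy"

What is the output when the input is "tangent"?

Each output is the input with this applied: sort the characters into alphabetical order, then shift every letter 7 places forward in the alphabet (wrapping around).
So "tangent" becomes "hlnuuaa".

hlnuuaa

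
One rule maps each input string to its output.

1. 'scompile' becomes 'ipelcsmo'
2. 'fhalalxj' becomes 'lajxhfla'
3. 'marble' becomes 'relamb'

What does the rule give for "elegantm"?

namtlege

Rule — swap each adjacent pair of characters (1↔2, 3↔4, ...), then swap the front and back halves of the string.
"elegantm" → "legenamt" → "namtlege".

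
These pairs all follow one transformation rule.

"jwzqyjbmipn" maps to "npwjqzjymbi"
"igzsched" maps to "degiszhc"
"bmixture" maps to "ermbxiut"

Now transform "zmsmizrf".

Each output is the input with this applied: move the last 2 characters to the front (rotate right by 2), then swap each adjacent pair of characters (1↔2, 3↔4, ...).
Working it through for "zmsmizrf": intermediate "rfzmsmiz", final "frmzmszi".

frmzmszi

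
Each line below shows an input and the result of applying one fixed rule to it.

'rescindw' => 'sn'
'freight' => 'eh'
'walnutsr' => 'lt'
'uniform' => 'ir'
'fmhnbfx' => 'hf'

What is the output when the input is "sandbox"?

no

The rule is to keep one character in every 3, starting at position 3 (positions 3rd, 6th, 9th, ...).
Doing the same to "sandbox": "no".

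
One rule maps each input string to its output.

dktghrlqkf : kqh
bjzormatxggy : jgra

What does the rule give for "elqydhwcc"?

The transformation: take characters alternately from the front and the back (1st, last, 2nd, 2nd-last, ...), then keep one character in every 3, starting at position 3 (positions 3rd, 6th, 9th, ...).
"elqydhwcc" → "eclcqwyhd" → "lwd".

lwd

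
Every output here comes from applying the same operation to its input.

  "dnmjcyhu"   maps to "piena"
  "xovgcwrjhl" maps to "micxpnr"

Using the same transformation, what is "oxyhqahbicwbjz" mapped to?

nwgnhoichpf

The transformation: shift every letter 6 places forward in the alphabet (wrapping around), then delete the first 3 characters.
Applying both steps to "oxyhqahbicwbjz": "udenwgnhoichpf", then "nwgnhoichpf".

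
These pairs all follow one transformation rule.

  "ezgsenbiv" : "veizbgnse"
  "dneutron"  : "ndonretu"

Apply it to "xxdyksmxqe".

Looking at the pairs, the operation is to take characters alternately from the front and the back (1st, last, 2nd, 2nd-last, ...), then swap each adjacent pair of characters (1↔2, 3↔4, ...).
On "xxdyksmxqe" that produces "exqxxdmysk".

exqxxdmysk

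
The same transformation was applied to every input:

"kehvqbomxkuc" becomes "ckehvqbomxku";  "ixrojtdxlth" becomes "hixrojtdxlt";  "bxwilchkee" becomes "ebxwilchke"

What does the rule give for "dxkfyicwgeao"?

In each case the input is transformed by: move the last character to the front.
Doing the same to "dxkfyicwgeao": "odxkfyicwgea".

odxkfyicwgea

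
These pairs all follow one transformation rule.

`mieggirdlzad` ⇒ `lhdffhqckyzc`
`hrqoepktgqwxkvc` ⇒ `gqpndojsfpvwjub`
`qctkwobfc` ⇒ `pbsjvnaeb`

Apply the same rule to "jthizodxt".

isghyncws

The pattern: shift every letter 1 place backward in the alphabet (wrapping around).
Doing the same to "jthizodxt": "isghyncws".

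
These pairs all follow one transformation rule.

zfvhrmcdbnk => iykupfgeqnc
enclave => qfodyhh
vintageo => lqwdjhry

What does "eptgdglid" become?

In each case the input is transformed by: shift every letter 3 places forward in the alphabet (wrapping around), then move the first character to the end.
"eptgdglid" → "hswjgjolg" → "swjgjolgh".
(Check on "vintageo": → "ylqwdjhr" → "lqwdjhry" ✓)

swjgjolgh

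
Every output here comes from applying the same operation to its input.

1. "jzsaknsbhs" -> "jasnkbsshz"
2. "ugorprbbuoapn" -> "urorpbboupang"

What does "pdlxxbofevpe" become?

The pattern: swap each adjacent pair of characters (1↔2, 3↔4, ...), then move the first character to the end.
Applying both steps to "pdlxxbofevpe": "dpxlbxfoveep", then "pxlbxfoveepd".
(Check on "ugorprbbuoapn": → "gurorpbboupan" → "urorpbboupang" ✓)

pxlbxfoveepd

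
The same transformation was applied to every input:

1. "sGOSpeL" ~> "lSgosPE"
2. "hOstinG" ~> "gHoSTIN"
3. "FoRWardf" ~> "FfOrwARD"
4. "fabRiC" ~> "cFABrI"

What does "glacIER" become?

Looking at the pairs, the operation is to move the last character to the front, then flip the case of every letter.
"glacIER" → "RglacIE" → "rGLACie".

rGLACie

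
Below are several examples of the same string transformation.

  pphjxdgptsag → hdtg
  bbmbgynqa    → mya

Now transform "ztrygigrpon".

rip

The pattern: keep one character in every 3, starting at position 3 (positions 3rd, 6th, 9th, ...).
Doing the same to "ztrygigrpon": "rip".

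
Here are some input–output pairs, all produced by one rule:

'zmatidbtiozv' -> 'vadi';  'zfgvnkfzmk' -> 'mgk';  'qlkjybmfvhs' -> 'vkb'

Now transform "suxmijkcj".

Rule — keep one character in every 3, starting at position 3 (positions 3rd, 6th, 9th, ...), then move the last character to the front.
So "suxmijkcj" becomes "jxj".

jxj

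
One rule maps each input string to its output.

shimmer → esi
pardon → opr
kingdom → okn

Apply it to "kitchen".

ekt

In each case the input is transformed by: move the last 3 characters to the front (rotate right by 3), then keep every other character starting from the second (positions 2nd, 4th, 6th, ...).
"kitchen" → "ekt".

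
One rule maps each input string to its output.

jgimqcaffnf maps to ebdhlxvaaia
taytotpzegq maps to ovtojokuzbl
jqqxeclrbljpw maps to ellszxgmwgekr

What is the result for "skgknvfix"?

nfbfiqads

The rule is to shift every letter 5 places backward in the alphabet (wrapping around).
Doing the same to "skgknvfix": "nfbfiqads".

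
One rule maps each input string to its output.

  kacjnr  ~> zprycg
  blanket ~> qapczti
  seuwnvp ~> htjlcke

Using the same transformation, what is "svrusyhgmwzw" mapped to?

What's happening: shift every letter 11 places backward in the alphabet (wrapping around).
Applying that to "svrusyhgmwzw" gives "hkgjhnwvblol".

hkgjhnwvblol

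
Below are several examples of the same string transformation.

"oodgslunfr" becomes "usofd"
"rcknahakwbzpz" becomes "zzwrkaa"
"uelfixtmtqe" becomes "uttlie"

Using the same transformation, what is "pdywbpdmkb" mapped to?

Each output is the input with this applied: keep every other character starting from the first (positions 1st, 3rd, 5th, ...), then sort the characters into reverse alphabetical order.
Working it through for "pdywbpdmkb": intermediate "pybdk", final "ypkdb".
(Check on "oodgslunfr": → "odsuf" → "usofd" ✓)

ypkdb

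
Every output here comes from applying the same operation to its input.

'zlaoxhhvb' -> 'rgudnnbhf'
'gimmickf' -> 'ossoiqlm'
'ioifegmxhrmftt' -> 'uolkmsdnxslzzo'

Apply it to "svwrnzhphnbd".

bcxtfnvnthjy

In each case the input is transformed by: move the first character to the end, then shift every letter 6 places forward in the alphabet (wrapping around).
So "svwrnzhphnbd" becomes "bcxtfnvnthjy".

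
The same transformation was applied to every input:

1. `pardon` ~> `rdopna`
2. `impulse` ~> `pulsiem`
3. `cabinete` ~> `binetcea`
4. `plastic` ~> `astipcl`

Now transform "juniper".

nipejru

Each output is the input with this applied: swap the first and last characters, then move the first 2 characters to the end (rotate left by 2).
On "juniper" that produces "nipejru".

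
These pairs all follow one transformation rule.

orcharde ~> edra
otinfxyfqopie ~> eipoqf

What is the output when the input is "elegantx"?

xtna

Looking at the pairs, the operation is to take characters alternately from the front and the back (1st, last, 2nd, 2nd-last, ...), then keep every other character starting from the second (positions 2nd, 4th, 6th, ...).
Working it through for "elegantx": intermediate "exltenga", final "xtna".
(Check on "orcharde": → "oerdcrha" → "edra" ✓)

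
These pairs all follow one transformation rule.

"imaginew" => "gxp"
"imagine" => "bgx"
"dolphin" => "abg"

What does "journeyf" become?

Rule — shift every letter 7 places backward in the alphabet (wrapping around), then keep only the last 3 characters.
"journeyf" → "xry".
(Check on "dolphin": → "wheiabg" → "abg" ✓)

xry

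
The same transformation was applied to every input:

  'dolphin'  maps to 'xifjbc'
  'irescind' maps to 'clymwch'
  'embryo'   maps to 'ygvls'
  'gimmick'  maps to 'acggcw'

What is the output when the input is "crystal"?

wlsmnu

The transformation: shift every letter 6 places backward in the alphabet (wrapping around), then delete the last character.
Applying that to "crystal" gives "wlsmnu".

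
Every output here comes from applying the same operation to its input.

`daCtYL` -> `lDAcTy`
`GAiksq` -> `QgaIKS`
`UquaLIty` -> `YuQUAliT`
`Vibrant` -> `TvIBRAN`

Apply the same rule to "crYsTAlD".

dCRyStaL

The pattern: flip the case of every letter, then move the last character to the front.
"crYsTAlD" → "dCRyStaL".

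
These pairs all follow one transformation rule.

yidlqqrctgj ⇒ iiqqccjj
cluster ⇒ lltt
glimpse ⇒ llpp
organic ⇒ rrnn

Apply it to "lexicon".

eecc

Each output is the input with this applied: keep one character in every 3, starting at position 2 (positions 2nd, 5th, 8th, ...), then double every character.
Working it through for "lexicon": intermediate "ec", final "eecc".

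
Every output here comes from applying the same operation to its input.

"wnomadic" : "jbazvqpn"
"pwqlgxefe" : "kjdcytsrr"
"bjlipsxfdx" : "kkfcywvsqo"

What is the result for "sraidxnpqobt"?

kgfedcbavqon

The transformation: sort the characters into reverse alphabetical order, then shift every letter 13 places forward in the alphabet (wrapping around) — i.e. ROT13.
"sraidxnpqobt" → "kgfedcbavqon".
(Check on "bjlipsxfdx": → "xxspljifdb" → "kkfcywvsqo" ✓)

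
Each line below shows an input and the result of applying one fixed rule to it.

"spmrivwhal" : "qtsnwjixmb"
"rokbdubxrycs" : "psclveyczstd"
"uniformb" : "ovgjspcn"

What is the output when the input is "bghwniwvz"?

Rule — swap each adjacent pair of characters (1↔2, 3↔4, ...), then shift every letter 1 place forward in the alphabet (wrapping around).
Applying both steps to "bghwniwvz": "gbwhinvwz", then "hcxijowxa".

hcxijowxa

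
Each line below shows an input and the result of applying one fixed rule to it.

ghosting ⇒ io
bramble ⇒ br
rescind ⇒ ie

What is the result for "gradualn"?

aa

Rule — reverse the string, then keep one character in every 3, starting at position 3 (positions 3rd, 6th, 9th, ...).
For "gradualn", step one produces "nlaudarg"; step two turns that into "aa".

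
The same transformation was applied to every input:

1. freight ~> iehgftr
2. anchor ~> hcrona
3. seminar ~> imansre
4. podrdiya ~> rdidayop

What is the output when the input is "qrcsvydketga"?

scyvkdteagrq

Rule — move the first 2 characters to the end (rotate left by 2), then swap each adjacent pair of characters (1↔2, 3↔4, ...).
Applying both steps to "qrcsvydketga": "csvydketgaqr", then "scyvkdteagrq".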